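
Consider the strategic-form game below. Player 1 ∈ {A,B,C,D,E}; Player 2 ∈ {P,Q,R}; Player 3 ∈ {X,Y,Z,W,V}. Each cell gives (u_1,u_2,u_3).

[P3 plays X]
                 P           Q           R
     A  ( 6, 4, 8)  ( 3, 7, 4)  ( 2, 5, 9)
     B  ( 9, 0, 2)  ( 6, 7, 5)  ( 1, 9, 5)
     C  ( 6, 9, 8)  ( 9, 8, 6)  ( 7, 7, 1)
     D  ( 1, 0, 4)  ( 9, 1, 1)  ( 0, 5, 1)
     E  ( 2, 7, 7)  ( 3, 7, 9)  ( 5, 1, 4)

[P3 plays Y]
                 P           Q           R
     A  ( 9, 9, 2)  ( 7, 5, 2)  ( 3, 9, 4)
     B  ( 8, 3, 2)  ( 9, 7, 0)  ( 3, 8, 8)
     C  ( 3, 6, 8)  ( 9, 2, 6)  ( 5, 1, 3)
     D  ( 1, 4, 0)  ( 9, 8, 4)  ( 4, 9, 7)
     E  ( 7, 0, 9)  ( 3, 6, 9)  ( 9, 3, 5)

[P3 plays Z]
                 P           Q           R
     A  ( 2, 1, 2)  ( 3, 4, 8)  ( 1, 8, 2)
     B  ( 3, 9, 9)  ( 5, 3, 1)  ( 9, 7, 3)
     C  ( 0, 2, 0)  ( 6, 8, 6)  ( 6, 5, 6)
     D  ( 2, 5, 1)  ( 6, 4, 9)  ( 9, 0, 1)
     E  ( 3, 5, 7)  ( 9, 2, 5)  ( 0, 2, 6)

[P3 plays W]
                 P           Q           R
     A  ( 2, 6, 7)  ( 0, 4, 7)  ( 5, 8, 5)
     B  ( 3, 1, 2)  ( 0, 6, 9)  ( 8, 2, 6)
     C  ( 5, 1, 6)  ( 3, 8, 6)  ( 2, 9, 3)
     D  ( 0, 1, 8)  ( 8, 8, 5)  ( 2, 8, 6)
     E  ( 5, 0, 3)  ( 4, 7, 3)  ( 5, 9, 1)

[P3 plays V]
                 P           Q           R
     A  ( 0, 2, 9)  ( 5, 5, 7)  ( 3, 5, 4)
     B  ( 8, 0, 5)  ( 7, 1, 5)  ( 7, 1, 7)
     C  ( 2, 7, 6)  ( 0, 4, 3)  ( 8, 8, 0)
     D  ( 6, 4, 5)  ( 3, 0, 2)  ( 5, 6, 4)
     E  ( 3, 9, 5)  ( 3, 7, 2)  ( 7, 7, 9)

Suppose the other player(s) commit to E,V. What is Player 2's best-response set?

u_2(P vs E,V) = 9
u_2(Q vs E,V) = 7
u_2(R vs E,V) = 7
max payoff 9 at {P}

argmax u_2 = {P}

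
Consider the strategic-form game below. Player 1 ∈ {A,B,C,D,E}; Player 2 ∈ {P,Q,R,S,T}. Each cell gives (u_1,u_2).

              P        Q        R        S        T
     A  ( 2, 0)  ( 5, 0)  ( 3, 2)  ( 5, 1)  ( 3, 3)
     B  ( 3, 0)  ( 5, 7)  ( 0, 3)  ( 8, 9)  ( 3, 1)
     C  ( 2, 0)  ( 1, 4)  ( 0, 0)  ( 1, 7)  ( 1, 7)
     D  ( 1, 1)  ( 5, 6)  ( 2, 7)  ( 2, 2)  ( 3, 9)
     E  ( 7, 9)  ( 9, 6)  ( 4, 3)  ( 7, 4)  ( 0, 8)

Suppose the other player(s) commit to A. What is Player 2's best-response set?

BR_2 = {T}

u_2(P vs A) = 0
u_2(Q vs A) = 0
u_2(R vs A) = 2
u_2(S vs A) = 1
u_2(T vs A) = 3
max payoff 3 at {T}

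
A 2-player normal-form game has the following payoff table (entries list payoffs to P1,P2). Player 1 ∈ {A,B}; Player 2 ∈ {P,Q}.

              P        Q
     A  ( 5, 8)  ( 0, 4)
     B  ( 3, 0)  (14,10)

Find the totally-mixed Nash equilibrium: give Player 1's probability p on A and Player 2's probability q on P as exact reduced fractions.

P1 indiff ⇒ q·5+(1-q)·0 = q·3+(1-q)·14 ⇒ q(2) = (1-q)(14) ⇒ q = 7/8
P2 indiff ⇒ p·8+(1-p)·0 = p·4+(1-p)·10 ⇒ p(4) = (1-p)(10) ⇒ p = 5/7

p=5/7, q=7/8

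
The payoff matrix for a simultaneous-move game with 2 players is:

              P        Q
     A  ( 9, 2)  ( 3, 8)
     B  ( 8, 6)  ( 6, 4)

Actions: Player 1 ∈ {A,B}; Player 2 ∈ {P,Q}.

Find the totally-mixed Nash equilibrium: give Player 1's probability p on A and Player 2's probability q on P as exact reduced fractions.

P1 indiff ⇒ q·9+(1-q)·3 = q·8+(1-q)·6 ⇒ q(1) = (1-q)(3) ⇒ q = 3/4
P2 indiff ⇒ p·2+(1-p)·6 = p·8+(1-p)·4 ⇒ p(-6) = (1-p)(-2) ⇒ p = 1/4

P1 mixes 1/4 on A; P2 mixes 3/4 on P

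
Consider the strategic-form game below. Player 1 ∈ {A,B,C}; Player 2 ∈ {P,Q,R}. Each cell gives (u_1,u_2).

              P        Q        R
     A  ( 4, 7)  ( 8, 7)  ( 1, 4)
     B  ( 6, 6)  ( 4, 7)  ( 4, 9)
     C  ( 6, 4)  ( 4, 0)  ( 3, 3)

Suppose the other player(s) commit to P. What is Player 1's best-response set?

argmax u_1 = {B,C}

u_1(A vs P) = 4
u_1(B vs P) = 6
u_1(C vs P) = 6
max payoff 6 at {B,C}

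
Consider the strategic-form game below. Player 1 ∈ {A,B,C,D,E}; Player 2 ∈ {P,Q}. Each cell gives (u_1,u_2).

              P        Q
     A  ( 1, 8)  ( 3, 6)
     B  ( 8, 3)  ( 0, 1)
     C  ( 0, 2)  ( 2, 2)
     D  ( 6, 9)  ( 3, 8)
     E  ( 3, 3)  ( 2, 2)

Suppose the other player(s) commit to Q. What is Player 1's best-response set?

argmax u_1 = {A,D}

u_1(A vs Q) = 3
u_1(B vs Q) = 0
u_1(C vs Q) = 2
u_1(D vs Q) = 3
u_1(E vs Q) = 2
max payoff 3 at {A,D}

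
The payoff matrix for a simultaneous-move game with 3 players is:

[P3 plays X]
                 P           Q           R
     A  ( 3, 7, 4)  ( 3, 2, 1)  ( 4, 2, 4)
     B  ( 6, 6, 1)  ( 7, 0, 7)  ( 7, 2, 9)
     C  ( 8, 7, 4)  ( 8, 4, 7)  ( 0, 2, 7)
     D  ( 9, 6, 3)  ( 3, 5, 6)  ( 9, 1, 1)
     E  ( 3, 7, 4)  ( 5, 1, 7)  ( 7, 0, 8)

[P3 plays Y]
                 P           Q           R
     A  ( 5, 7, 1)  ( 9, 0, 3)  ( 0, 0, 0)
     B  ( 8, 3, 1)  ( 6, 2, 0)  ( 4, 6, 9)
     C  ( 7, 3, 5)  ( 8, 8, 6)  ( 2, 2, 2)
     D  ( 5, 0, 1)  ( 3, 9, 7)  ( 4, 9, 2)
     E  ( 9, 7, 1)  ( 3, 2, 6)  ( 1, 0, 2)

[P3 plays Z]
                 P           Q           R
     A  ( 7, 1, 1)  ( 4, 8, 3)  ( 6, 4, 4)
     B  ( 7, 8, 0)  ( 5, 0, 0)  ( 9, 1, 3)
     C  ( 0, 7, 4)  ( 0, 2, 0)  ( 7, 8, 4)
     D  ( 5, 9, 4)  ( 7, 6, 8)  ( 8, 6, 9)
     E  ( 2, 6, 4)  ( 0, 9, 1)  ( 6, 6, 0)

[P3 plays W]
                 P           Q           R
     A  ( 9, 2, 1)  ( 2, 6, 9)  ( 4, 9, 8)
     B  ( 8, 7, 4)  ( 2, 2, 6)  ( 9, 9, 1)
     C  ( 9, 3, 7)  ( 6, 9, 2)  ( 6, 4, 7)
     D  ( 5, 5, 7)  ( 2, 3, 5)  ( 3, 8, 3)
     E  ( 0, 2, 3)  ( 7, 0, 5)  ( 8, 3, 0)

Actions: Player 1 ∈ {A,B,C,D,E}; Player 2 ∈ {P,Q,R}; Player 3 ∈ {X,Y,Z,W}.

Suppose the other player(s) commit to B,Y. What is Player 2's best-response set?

argmax u_2 = {R}

u_2(P vs B,Y) = 3
u_2(Q vs B,Y) = 2
u_2(R vs B,Y) = 6
max payoff 6 at {R}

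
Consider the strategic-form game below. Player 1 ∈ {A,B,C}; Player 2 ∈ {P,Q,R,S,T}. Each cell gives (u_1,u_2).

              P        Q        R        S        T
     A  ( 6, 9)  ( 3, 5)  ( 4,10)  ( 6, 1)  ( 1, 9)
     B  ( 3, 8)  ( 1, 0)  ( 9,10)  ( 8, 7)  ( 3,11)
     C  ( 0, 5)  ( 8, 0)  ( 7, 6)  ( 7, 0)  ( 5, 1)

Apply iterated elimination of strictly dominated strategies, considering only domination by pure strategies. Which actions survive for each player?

P2 drop P (R beats it: A:10>9 B:10>8 C:6>5)
P1 drop A (C beats it: Q:8>3 R:7>4 S:7>6 T:5>1)
P2 drop Q (R beats it: B:10>0 C:6>0)
P2 drop S (R beats it: B:10>7 C:6>0)
P1→{B,C} P2→{R,T}

Remaining: P1:{B,C} P2:{R,T}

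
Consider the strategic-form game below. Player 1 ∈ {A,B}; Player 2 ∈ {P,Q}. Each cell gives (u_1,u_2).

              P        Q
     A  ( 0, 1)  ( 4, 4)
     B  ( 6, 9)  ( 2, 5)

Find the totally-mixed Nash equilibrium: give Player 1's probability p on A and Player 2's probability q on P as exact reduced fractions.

P1 indiff ⇒ q·0+(1-q)·4 = q·6+(1-q)·2 ⇒ q(-6) = (1-q)(-2) ⇒ q = 1/4
P2 indiff ⇒ p·1+(1-p)·9 = p·4+(1-p)·5 ⇒ p(-3) = (1-p)(-4) ⇒ p = 4/7

p=4/7, q=1/4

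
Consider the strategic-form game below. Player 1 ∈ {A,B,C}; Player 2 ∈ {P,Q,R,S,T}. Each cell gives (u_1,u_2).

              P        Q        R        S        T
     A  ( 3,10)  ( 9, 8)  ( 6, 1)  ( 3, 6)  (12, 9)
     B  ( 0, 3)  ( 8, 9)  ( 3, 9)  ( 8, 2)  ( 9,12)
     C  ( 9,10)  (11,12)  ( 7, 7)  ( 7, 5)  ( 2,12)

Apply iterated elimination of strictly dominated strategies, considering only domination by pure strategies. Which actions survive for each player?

Remaining: P1:{A,C} P2:{P,Q,T}

P2 drop R (T beats it: A:9>1 B:12>9 C:12>7)
P2 drop S (P beats it: A:10>6 B:3>2 C:10>5)
P1 drop B (A beats it: P:3>0 Q:9>8 T:12>9)
P1→{A,C} P2→{P,Q,T}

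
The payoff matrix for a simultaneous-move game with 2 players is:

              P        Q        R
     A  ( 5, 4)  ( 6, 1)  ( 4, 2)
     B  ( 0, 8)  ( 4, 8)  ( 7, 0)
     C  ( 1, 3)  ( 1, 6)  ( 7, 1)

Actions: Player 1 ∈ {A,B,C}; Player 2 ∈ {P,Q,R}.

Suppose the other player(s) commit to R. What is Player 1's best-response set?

BR_1 = {B,C}

u_1(A vs R) = 4
u_1(B vs R) = 7
u_1(C vs R) = 7
max payoff 7 at {B,C}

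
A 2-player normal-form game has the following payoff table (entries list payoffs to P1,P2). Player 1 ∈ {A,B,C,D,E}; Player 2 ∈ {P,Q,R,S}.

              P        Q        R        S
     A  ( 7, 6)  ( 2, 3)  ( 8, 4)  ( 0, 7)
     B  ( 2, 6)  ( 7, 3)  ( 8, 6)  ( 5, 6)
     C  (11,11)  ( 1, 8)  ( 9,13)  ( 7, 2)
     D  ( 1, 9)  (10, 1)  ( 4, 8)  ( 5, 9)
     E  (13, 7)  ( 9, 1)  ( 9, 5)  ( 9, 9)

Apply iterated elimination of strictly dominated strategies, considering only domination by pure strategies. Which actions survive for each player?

Survivors P1:{C,E} P2:{P,R,S}

P1 drop A (E beats it: P:13>7 Q:9>2 R:9>8 S:9>0)
P1 drop B (E beats it: P:13>2 Q:9>7 R:9>8 S:9>5)
P2 drop Q (P beats it: C:11>8 D:9>1 E:7>1)
P1 drop D (C beats it: P:11>1 R:9>4 S:7>5)
P1→{C,E} P2→{P,R,S}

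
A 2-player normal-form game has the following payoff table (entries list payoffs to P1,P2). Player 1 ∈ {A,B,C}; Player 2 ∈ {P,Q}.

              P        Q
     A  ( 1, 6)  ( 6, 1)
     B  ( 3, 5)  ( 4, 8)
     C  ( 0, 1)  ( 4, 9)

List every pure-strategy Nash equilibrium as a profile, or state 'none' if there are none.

(A,P): not NE [P1→B gives 3>1]
(A,Q): not NE [P2→P gives 6>1]
(B,P): not NE [P2→Q gives 8>5]
(B,Q): not NE [P1→A gives 6>4]
(C,P): not NE [P1→B gives 3>0; P2→Q gives 9>1]
(C,Q): not NE [P1→A gives 6>4]

Equilibria: none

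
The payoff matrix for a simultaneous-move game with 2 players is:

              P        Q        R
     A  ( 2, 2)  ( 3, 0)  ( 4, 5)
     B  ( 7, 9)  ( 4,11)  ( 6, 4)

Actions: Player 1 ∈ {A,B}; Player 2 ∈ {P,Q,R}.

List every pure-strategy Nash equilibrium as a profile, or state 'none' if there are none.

Nash profiles: (B,Q)

(A,P): not NE [P1→B gives 7>2; P2→R gives 5>2]
(A,Q): not NE [P1→B gives 4>3; P2→R gives 5>0]
(A,R): not NE [P1→B gives 6>4]
(B,P): not NE [P2→Q gives 11>9]
(B,Q): NE
(B,R): not NE [P2→Q gives 11>4]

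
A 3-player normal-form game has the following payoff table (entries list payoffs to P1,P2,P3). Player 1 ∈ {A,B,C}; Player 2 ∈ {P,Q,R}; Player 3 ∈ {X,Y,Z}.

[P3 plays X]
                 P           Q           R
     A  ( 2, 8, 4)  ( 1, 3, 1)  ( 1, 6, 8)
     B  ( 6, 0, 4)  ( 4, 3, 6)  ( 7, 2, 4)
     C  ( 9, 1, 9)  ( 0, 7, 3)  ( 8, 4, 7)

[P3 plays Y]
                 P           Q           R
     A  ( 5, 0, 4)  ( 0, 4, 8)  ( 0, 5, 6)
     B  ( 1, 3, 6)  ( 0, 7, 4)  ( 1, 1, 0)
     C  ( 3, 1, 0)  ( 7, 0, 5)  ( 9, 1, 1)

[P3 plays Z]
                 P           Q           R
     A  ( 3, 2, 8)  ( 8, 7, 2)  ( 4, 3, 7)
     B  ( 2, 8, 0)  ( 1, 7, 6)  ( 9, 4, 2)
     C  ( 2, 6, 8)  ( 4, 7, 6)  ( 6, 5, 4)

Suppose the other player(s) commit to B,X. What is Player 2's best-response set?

BR_2 = {Q}

u_2(P vs B,X) = 0
u_2(Q vs B,X) = 3
u_2(R vs B,X) = 2
max payoff 3 at {Q}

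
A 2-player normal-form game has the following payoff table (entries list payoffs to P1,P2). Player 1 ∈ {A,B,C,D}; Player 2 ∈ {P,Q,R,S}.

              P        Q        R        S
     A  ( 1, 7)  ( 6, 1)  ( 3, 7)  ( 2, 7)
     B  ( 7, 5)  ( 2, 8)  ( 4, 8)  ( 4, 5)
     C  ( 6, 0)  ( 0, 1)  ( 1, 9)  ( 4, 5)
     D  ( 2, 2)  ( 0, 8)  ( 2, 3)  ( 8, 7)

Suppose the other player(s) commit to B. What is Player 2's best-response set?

argmax u_2 = {Q,R}

u_2(P vs B) = 5
u_2(Q vs B) = 8
u_2(R vs B) = 8
u_2(S vs B) = 5
max payoff 8 at {Q,R}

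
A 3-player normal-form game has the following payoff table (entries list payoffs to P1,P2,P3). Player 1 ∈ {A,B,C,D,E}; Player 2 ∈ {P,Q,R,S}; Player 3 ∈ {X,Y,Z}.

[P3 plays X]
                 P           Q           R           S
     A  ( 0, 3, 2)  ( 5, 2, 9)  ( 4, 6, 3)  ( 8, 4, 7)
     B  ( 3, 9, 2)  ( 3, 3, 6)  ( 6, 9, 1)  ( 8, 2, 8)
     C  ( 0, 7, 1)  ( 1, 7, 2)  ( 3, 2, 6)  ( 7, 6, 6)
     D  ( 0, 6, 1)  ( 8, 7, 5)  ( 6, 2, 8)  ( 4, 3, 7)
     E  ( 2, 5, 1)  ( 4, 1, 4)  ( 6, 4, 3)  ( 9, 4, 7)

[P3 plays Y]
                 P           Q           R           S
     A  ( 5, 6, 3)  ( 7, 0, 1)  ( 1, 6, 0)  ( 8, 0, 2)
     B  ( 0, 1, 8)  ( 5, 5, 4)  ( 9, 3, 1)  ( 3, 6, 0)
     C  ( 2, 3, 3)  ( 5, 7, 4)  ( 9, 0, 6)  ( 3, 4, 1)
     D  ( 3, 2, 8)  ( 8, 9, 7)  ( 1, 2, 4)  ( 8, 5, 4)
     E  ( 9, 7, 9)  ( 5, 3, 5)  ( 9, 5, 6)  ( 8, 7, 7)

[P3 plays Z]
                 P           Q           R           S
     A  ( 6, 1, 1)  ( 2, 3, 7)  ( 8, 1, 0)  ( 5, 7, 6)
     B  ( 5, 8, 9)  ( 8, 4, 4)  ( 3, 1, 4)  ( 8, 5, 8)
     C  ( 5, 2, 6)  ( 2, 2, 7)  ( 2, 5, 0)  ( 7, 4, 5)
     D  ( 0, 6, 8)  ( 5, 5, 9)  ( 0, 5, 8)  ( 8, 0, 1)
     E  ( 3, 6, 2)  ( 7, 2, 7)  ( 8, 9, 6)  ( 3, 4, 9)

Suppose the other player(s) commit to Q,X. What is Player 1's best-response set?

u_1(A vs Q,X) = 5
u_1(B vs Q,X) = 3
u_1(C vs Q,X) = 1
u_1(D vs Q,X) = 8
u_1(E vs Q,X) = 4
max payoff 8 at {D}

argmax u_1 = {D}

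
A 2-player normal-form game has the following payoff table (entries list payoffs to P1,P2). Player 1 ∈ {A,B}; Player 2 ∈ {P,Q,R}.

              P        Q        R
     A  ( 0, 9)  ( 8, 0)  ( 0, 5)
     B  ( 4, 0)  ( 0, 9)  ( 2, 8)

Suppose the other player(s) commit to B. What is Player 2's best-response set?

argmax u_2 = {Q}

u_2(P vs B) = 0
u_2(Q vs B) = 9
u_2(R vs B) = 8
max payoff 9 at {Q}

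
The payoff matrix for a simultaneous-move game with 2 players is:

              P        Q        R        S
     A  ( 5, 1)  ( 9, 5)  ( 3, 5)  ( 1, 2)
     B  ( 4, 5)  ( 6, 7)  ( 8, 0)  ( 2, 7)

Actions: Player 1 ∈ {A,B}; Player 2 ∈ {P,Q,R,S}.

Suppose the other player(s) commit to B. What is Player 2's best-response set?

u_2(P vs B) = 5
u_2(Q vs B) = 7
u_2(R vs B) = 0
u_2(S vs B) = 7
max payoff 7 at {Q,S}

BR_2 = {Q,S}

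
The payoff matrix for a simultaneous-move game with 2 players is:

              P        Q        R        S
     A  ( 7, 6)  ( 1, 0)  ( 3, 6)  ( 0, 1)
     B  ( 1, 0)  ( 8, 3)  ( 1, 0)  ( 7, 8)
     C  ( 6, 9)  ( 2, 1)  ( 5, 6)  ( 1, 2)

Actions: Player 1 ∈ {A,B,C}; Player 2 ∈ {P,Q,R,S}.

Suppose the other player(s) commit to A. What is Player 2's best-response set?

BR_2 = {P,R}

u_2(P vs A) = 6
u_2(Q vs A) = 0
u_2(R vs A) = 6
u_2(S vs A) = 1
max payoff 6 at {P,R}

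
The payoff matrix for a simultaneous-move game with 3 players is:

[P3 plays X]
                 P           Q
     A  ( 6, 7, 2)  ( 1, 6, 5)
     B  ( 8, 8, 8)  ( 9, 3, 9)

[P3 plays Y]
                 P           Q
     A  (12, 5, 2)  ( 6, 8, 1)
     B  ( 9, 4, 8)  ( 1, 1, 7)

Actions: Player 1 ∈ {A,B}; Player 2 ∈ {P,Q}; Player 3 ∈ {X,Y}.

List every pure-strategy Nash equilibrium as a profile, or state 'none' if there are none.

NE set: (B,P,X)

(A,P,X): not NE [P1→B gives 8>6]
(A,P,Y): not NE [P2→Q gives 8>5]
(A,Q,X): not NE [P1→B gives 9>1; P2→P gives 7>6]
(A,Q,Y): not NE [P3→X gives 5>1]
(B,P,X): NE
(B,P,Y): not NE [P1→A gives 12>9]
(B,Q,X): not NE [P2→P gives 8>3]
(B,Q,Y): not NE [P1→A gives 6>1; P2→P gives 4>1; P3→X gives 9>7]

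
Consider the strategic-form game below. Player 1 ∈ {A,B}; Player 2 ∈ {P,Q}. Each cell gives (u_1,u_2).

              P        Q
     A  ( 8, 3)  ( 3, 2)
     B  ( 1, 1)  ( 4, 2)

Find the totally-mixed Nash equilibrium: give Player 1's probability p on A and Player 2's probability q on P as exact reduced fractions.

(p,q) = (1/2, 1/8)

P1 indiff ⇒ q·8+(1-q)·3 = q·1+(1-q)·4 ⇒ q(7) = (1-q)(1) ⇒ q = 1/8
P2 indiff ⇒ p·3+(1-p)·1 = p·2+(1-p)·2 ⇒ p(1) = (1-p)(1) ⇒ p = 1/2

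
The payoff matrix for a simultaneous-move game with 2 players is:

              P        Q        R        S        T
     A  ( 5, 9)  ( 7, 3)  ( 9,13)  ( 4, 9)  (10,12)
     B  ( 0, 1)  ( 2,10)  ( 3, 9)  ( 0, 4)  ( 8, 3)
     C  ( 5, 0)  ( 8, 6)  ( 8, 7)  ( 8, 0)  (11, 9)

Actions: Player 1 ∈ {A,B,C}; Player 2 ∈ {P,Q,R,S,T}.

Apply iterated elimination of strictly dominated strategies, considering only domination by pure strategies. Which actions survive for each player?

Remaining: P1:{A,C} P2:{R,T}

P1 drop B (A beats it: P:5>0 Q:7>2 R:9>3 S:4>0 T:10>8)
P2 drop P (R beats it: A:13>9 C:7>0)
P2 drop Q (R beats it: A:13>3 C:7>6)
P2 drop S (R beats it: A:13>9 C:7>0)
P1→{A,C} P2→{R,T}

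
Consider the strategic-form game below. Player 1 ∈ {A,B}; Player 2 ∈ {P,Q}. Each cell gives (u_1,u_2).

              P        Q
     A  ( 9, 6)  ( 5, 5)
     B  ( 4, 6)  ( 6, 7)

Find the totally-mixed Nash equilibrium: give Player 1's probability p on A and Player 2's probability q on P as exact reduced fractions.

(p,q) = (1/2, 1/6)

P1 indiff ⇒ q·9+(1-q)·5 = q·4+(1-q)·6 ⇒ q(5) = (1-q)(1) ⇒ q = 1/6
P2 indiff ⇒ p·6+(1-p)·6 = p·5+(1-p)·7 ⇒ p(1) = (1-p)(1) ⇒ p = 1/2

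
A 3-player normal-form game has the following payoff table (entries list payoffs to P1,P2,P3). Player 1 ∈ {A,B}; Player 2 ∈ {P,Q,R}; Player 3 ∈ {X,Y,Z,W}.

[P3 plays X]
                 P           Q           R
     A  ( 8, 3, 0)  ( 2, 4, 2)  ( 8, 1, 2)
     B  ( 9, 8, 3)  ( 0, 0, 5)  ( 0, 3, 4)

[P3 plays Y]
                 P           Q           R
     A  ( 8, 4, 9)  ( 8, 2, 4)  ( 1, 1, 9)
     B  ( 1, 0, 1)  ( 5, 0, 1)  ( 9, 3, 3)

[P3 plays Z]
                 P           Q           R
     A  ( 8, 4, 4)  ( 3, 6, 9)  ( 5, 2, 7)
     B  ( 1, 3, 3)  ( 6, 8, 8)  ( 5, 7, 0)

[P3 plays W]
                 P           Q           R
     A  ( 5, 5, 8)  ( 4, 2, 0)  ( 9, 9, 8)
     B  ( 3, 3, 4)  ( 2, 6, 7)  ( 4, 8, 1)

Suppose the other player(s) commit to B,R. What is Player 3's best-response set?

u_3(X vs B,R) = 4
u_3(Y vs B,R) = 3
u_3(Z vs B,R) = 0
u_3(W vs B,R) = 1
max payoff 4 at {X}

P3 best: {X}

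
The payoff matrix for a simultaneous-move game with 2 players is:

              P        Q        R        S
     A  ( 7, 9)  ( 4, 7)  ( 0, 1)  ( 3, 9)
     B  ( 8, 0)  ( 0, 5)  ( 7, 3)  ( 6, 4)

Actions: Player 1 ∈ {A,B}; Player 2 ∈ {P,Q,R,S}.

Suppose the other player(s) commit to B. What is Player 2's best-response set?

BR_2 = {Q}

u_2(P vs B) = 0
u_2(Q vs B) = 5
u_2(R vs B) = 3
u_2(S vs B) = 4
max payoff 5 at {Q}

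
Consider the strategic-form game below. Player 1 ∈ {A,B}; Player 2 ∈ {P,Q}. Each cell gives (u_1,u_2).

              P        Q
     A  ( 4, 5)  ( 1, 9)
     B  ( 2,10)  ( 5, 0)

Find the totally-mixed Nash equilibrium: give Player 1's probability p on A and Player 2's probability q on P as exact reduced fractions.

(p,q) = (5/7, 2/3)

P1 indiff ⇒ q·4+(1-q)·1 = q·2+(1-q)·5 ⇒ q(2) = (1-q)(4) ⇒ q = 2/3
P2 indiff ⇒ p·5+(1-p)·10 = p·9+(1-p)·0 ⇒ p(-4) = (1-p)(-10) ⇒ p = 5/7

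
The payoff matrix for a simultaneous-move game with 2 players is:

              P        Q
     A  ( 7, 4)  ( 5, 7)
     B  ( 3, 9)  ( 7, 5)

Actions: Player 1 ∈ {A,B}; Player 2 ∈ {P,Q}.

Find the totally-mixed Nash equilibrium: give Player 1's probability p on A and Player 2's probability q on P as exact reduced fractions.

(p,q) = (4/7, 1/3)

P1 indiff ⇒ q·7+(1-q)·5 = q·3+(1-q)·7 ⇒ q(4) = (1-q)(2) ⇒ q = 1/3
P2 indiff ⇒ p·4+(1-p)·9 = p·7+(1-p)·5 ⇒ p(-3) = (1-p)(-4) ⇒ p = 4/7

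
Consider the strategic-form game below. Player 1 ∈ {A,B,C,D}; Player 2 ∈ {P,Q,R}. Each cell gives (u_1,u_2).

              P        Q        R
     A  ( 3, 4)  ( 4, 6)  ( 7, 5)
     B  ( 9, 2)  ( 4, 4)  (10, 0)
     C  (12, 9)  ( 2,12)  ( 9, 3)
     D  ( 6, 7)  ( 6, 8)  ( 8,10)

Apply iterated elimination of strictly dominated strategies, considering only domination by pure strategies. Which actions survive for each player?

Remaining: P1:{B,D} P2:{Q,R}

P1 drop A (D beats it: P:6>3 Q:6>4 R:8>7)
P2 drop P (Q beats it: B:4>2 C:12>9 D:8>7)
P1 drop C (B beats it: Q:4>2 R:10>9)
P1→{B,D} P2→{Q,R}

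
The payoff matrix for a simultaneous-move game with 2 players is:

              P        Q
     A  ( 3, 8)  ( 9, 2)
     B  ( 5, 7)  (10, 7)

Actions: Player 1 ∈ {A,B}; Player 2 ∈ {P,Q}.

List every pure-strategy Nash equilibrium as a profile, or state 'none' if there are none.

PSNE = {(B,P), (B,Q)}

(A,P): not NE [P1→B gives 5>3]
(A,Q): not NE [P1→B gives 10>9; P2→P gives 8>2]
(B,P): NE
(B,Q): NE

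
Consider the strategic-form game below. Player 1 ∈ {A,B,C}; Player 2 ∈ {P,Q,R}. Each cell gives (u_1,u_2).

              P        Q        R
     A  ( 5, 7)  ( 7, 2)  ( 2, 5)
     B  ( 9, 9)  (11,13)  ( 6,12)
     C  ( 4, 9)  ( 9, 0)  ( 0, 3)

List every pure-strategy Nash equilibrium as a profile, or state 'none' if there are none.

PSNE = {(B,Q)}

(A,P): not NE [P1→B gives 9>5]
(A,Q): not NE [P1→B gives 11>7; P2→P gives 7>2]
(A,R): not NE [P1→B gives 6>2; P2→P gives 7>5]
(B,P): not NE [P2→Q gives 13>9]
(B,Q): NE
(B,R): not NE [P2→Q gives 13>12]
(C,P): not NE [P1→B gives 9>4]
(C,Q): not NE [P1→B gives 11>9; P2→P gives 9>0]
(C,R): not NE [P1→B gives 6>0; P2→P gives 9>3]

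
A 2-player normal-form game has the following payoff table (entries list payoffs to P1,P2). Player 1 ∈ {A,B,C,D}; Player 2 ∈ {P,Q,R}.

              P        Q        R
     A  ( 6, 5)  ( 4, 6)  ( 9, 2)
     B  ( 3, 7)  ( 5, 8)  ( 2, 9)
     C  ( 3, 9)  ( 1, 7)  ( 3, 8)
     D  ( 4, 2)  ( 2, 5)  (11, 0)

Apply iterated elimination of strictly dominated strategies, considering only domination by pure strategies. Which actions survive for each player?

IESDS → P1:{A,B,D} P2:{Q,R}

P1 drop C (A beats it: P:6>3 Q:4>1 R:9>3)
P2 drop P (Q beats it: A:6>5 B:8>7 D:5>2)
P1→{A,B,D} P2→{Q,R}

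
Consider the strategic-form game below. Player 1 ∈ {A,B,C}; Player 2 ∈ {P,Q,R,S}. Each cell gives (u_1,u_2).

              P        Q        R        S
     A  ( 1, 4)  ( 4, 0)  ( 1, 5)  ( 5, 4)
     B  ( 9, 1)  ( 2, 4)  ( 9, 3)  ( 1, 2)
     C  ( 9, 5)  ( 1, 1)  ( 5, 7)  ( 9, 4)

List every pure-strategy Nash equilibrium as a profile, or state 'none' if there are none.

PSNE: ∅

(A,P): not NE [P1→C gives 9>1; P2→R gives 5>4]
(A,Q): not NE [P2→R gives 5>0]
(A,R): not NE [P1→B gives 9>1]
(A,S): not NE [P1→C gives 9>5; P2→R gives 5>4]
(B,P): not NE [P2→Q gives 4>1]
(B,Q): not NE [P1→A gives 4>2]
(B,R): not NE [P2→Q gives 4>3]
(B,S): not NE [P1→C gives 9>1; P2→Q gives 4>2]
(C,P): not NE [P2→R gives 7>5]
(C,Q): not NE [P1→A gives 4>1; P2→R gives 7>1]
(C,R): not NE [P1→B gives 9>5]
(C,S): not NE [P2→R gives 7>4]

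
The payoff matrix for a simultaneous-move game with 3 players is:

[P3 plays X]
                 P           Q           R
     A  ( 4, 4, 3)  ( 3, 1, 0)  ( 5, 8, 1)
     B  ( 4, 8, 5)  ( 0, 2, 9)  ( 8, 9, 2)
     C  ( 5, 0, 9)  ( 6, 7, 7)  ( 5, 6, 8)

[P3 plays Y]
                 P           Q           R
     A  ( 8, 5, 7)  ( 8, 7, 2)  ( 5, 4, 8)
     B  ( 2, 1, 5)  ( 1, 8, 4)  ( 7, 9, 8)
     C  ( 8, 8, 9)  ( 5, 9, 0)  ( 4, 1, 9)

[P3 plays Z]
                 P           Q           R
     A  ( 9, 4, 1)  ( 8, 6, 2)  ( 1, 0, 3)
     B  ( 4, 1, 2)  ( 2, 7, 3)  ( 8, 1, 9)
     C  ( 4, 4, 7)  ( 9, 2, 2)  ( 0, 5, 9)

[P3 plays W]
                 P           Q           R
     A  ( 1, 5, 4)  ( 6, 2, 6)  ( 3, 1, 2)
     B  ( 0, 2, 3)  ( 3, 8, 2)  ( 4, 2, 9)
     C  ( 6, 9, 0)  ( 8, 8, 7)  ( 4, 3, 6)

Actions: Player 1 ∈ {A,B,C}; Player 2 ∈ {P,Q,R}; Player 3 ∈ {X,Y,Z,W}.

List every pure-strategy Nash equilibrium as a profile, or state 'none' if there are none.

(A,P,X): not NE [P1→C gives 5>4; P2→R gives 8>4; P3→Y gives 7>3]
(A,P,Y): not NE [P2→Q gives 7>5]
(A,P,Z): not NE [P2→Q gives 6>4; P3→Y gives 7>1]
(A,P,W): not NE [P1→C gives 6>1; P3→Y gives 7>4]
(A,Q,X): not NE [P1→C gives 6>3; P2→R gives 8>1; P3→W gives 6>0]
(A,Q,Y): not NE [P3→W gives 6>2]
(A,Q,Z): not NE [P1→C gives 9>8; P3→W gives 6>2]
(A,Q,W): not NE [P1→C gives 8>6; P2→P gives 5>2]
(A,R,X): not NE [P1→B gives 8>5; P3→Y gives 8>1]
(A,R,Y): not NE [P1→B gives 7>5; P2→Q gives 7>4]
(A,R,Z): not NE [P1→B gives 8>1; P2→Q gives 6>0; P3→Y gives 8>3]
(A,R,W): not NE [P1→C gives 4>3; P2→P gives 5>1; P3→Y gives 8>2]
(B,P,X): not NE [P1→C gives 5>4; P2→R gives 9>8]
(B,P,Y): not NE [P1→C gives 8>2; P2→R gives 9>1]
(B,P,Z): not NE [P1→A gives 9>4; P2→Q gives 7>1; P3→Y gives 5>2]
(B,P,W): not NE [P1→C gives 6>0; P2→Q gives 8>2; P3→Y gives 5>3]
(B,Q,X): not NE [P1→C gives 6>0; P2→R gives 9>2]
(B,Q,Y): not NE [P1→A gives 8>1; P2→R gives 9>8; P3→X gives 9>4]
(B,Q,Z): not NE [P1→C gives 9>2; P3→X gives 9>3]
(B,Q,W): not NE [P1→C gives 8>3; P3→X gives 9>2]
(B,R,X): not NE [P3→W gives 9>2]
(B,R,Y): not NE [P3→W gives 9>8]
(B,R,Z): not NE [P2→Q gives 7>1]
(B,R,W): not NE [P2→Q gives 8>2]
(C,P,X): not NE [P2→Q gives 7>0]
(C,P,Y): not NE [P2→Q gives 9>8]
(C,P,Z): not NE [P1→A gives 9>4; P2→R gives 5>4; P3→Y gives 9>7]
(C,P,W): not NE [P3→Y gives 9>0]
(C,Q,X): NE
(C,Q,Y): not NE [P1→A gives 8>5; P3→W gives 7>0]
(C,Q,Z): not NE [P2→R gives 5>2; P3→W gives 7>2]
(C,Q,W): not NE [P2→P gives 9>8]
(C,R,X): not NE [P1→B gives 8>5; P2→Q gives 7>6; P3→Z gives 9>8]
(C,R,Y): not NE [P1→B gives 7>4; P2→Q gives 9>1]
(C,R,Z): not NE [P1→B gives 8>0]
(C,R,W): not NE [P2→P gives 9>3; P3→Z gives 9>6]

Nash profiles: (C,Q,X)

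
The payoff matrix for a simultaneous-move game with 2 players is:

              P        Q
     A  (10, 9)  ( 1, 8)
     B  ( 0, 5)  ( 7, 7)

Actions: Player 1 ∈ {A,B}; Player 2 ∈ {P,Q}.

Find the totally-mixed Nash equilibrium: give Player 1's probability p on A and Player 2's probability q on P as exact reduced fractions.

P1 indiff ⇒ q·10+(1-q)·1 = q·0+(1-q)·7 ⇒ q(10) = (1-q)(6) ⇒ q = 3/8
P2 indiff ⇒ p·9+(1-p)·5 = p·8+(1-p)·7 ⇒ p(1) = (1-p)(2) ⇒ p = 2/3

p=2/3, q=3/8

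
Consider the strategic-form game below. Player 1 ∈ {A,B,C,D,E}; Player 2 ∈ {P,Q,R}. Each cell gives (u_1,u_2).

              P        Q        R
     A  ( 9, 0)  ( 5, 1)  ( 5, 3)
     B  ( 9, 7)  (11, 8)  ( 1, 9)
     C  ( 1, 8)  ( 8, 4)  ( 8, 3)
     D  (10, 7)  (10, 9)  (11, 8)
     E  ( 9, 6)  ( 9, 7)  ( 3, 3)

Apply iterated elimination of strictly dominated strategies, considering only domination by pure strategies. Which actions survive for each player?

Remaining: P1:{B,D} P2:{Q,R}

P1 drop A (D beats it: P:10>9 Q:10>5 R:11>5)
P1 drop C (D beats it: P:10>1 Q:10>8 R:11>8)
P1 drop E (D beats it: P:10>9 Q:10>9 R:11>3)
P2 drop P (Q beats it: B:8>7 D:9>7)
P1→{B,D} P2→{Q,R}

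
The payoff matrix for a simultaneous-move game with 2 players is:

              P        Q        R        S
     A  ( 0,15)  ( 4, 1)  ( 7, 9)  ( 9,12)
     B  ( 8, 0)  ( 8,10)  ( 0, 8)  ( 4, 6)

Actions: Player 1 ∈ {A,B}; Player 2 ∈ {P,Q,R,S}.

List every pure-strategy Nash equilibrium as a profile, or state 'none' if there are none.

PSNE = {(B,Q)}

(A,P): not NE [P1→B gives 8>0]
(A,Q): not NE [P1→B gives 8>4; P2→P gives 15>1]
(A,R): not NE [P2→P gives 15>9]
(A,S): not NE [P2→P gives 15>12]
(B,P): not NE [P2→Q gives 10>0]
(B,Q): NE
(B,R): not NE [P1→A gives 7>0; P2→Q gives 10>8]
(B,S): not NE [P1→A gives 9>4; P2→Q gives 10>6]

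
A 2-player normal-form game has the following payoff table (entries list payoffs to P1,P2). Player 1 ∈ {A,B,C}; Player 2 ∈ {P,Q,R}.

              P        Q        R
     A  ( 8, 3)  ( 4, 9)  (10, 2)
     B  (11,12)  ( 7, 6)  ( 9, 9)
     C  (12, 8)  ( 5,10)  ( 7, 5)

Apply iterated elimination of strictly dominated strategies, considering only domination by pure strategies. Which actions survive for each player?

P2 drop R (P beats it: A:3>2 B:12>9 C:8>5)
P1 drop A (B beats it: P:11>8 Q:7>4)
P1→{B,C} P2→{P,Q}

Survivors P1:{B,C} P2:{P,Q}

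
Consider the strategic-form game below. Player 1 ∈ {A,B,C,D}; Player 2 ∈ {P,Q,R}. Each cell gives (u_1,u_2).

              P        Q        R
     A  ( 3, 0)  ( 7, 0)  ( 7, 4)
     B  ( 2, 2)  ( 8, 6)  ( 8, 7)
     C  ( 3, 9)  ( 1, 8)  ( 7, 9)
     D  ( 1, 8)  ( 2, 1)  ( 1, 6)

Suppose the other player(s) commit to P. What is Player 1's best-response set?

P1 best: {A,C}

u_1(A vs P) = 3
u_1(B vs P) = 2
u_1(C vs P) = 3
u_1(D vs P) = 1
max payoff 3 at {A,C}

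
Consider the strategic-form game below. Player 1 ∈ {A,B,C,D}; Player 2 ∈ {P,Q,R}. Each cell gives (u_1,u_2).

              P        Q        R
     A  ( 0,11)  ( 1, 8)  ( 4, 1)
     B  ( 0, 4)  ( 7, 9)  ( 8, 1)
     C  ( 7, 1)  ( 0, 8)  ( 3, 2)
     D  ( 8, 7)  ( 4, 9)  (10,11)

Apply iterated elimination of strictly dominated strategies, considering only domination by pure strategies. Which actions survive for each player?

IESDS → P1:{B,D} P2:{Q,R}

P1 drop A (D beats it: P:8>0 Q:4>1 R:10>4)
P1 drop C (D beats it: P:8>7 Q:4>0 R:10>3)
P2 drop P (Q beats it: B:9>4 D:9>7)
P1→{B,D} P2→{Q,R}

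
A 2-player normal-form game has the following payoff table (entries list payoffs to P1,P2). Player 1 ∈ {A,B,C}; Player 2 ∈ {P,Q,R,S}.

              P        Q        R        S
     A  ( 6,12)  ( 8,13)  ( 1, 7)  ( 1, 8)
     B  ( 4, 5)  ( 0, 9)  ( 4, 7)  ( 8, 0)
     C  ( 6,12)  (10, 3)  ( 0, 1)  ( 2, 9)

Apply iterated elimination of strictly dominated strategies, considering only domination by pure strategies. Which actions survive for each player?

Remaining: P1:{A,C} P2:{P,Q}

P2 drop R (Q beats it: A:13>7 B:9>7 C:3>1)
P2 drop S (P beats it: A:12>8 B:5>0 C:12>9)
P1 drop B (A beats it: P:6>4 Q:8>0)
P1→{A,C} P2→{P,Q}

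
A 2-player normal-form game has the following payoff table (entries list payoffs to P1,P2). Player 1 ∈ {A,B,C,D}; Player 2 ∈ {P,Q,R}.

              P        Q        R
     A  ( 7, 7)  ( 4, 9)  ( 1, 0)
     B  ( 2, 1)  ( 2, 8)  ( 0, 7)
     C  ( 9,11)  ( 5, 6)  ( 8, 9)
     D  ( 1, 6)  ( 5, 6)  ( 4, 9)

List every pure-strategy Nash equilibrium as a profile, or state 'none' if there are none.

(A,P): not NE [P1→C gives 9>7; P2→Q gives 9>7]
(A,Q): not NE [P1→D gives 5>4]
(A,R): not NE [P1→C gives 8>1; P2→Q gives 9>0]
(B,P): not NE [P1→C gives 9>2; P2→Q gives 8>1]
(B,Q): not NE [P1→D gives 5>2]
(B,R): not NE [P1→C gives 8>0; P2→Q gives 8>7]
(C,P): NE
(C,Q): not NE [P2→P gives 11>6]
(C,R): not NE [P2→P gives 11>9]
(D,P): not NE [P1→C gives 9>1; P2→R gives 9>6]
(D,Q): not NE [P2→R gives 9>6]
(D,R): not NE [P1→C gives 8>4]

PSNE = {(C,P)}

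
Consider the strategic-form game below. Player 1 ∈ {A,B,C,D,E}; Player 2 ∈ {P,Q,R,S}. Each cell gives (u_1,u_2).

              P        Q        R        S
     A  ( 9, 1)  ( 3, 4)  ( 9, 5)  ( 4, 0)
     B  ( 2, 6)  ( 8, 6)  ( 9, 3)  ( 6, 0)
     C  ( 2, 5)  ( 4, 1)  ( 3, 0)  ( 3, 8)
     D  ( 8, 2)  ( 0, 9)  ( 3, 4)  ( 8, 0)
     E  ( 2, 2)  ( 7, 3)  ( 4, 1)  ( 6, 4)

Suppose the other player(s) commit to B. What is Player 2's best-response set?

u_2(P vs B) = 6
u_2(Q vs B) = 6
u_2(R vs B) = 3
u_2(S vs B) = 0
max payoff 6 at {P,Q}

argmax u_2 = {P,Q}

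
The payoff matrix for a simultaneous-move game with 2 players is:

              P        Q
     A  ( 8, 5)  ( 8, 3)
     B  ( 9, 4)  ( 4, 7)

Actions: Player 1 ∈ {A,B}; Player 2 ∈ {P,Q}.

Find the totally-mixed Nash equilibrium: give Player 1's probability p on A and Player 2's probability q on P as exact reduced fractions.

P1 indiff ⇒ q·8+(1-q)·8 = q·9+(1-q)·4 ⇒ q(-1) = (1-q)(-4) ⇒ q = 4/5
P2 indiff ⇒ p·5+(1-p)·4 = p·3+(1-p)·7 ⇒ p(2) = (1-p)(3) ⇒ p = 3/5

P1 mixes 3/5 on A; P2 mixes 4/5 on P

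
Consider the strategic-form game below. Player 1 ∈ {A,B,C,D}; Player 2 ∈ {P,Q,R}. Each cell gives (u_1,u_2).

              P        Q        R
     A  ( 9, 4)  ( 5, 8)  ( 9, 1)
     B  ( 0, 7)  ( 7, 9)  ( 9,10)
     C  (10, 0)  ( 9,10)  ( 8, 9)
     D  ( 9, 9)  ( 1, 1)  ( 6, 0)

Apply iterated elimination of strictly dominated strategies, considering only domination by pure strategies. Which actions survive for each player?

P1 drop D (C beats it: P:10>9 Q:9>1 R:8>6)
P2 drop P (Q beats it: A:8>4 B:9>7 C:10>0)
P1→{A,B,C} P2→{Q,R}

Survivors P1:{A,B,C} P2:{Q,R}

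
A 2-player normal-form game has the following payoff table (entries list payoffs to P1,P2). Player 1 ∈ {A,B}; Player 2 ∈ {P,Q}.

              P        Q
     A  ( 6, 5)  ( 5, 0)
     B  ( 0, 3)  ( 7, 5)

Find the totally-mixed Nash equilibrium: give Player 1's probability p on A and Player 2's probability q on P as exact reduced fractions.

p=2/7, q=1/4

P1 indiff ⇒ q·6+(1-q)·5 = q·0+(1-q)·7 ⇒ q(6) = (1-q)(2) ⇒ q = 1/4
P2 indiff ⇒ p·5+(1-p)·3 = p·0+(1-p)·5 ⇒ p(5) = (1-p)(2) ⇒ p = 2/7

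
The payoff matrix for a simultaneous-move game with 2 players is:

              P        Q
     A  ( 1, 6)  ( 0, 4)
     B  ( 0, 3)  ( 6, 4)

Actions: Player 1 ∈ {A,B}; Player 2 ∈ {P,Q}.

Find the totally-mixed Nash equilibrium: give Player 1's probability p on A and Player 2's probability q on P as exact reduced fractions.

p=1/3, q=6/7

P1 indiff ⇒ q·1+(1-q)·0 = q·0+(1-q)·6 ⇒ q(1) = (1-q)(6) ⇒ q = 6/7
P2 indiff ⇒ p·6+(1-p)·3 = p·4+(1-p)·4 ⇒ p(2) = (1-p)(1) ⇒ p = 1/3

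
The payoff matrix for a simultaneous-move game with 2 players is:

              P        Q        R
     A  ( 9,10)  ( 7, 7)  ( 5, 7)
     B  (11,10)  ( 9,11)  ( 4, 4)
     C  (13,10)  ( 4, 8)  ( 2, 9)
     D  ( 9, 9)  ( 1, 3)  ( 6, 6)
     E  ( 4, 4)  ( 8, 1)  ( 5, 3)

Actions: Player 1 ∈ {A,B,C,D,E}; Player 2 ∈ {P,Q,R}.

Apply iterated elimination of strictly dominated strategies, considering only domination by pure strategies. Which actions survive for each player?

P2 drop R (P beats it: A:10>7 B:10>4 C:10>9 D:9>6 E:4>3)
P1 drop A (B beats it: P:11>9 Q:9>7)
P1 drop D (B beats it: P:11>9 Q:9>1)
P1 drop E (B beats it: P:11>4 Q:9>8)
P1→{B,C} P2→{P,Q}

Remaining: P1:{B,C} P2:{P,Q}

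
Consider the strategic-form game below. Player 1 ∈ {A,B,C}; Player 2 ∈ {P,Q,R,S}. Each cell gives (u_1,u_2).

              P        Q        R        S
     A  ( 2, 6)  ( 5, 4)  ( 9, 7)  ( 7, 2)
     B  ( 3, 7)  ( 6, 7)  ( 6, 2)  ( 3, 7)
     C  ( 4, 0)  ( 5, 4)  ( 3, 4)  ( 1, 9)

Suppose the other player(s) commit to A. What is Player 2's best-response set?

u_2(P vs A) = 6
u_2(Q vs A) = 4
u_2(R vs A) = 7
u_2(S vs A) = 2
max payoff 7 at {R}

P2 best: {R}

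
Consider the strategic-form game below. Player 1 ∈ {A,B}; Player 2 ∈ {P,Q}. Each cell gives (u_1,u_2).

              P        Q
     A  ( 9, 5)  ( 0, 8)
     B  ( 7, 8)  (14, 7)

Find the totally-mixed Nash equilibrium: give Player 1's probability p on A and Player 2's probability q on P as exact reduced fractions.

p=1/4, q=7/8

P1 indiff ⇒ q·9+(1-q)·0 = q·7+(1-q)·14 ⇒ q(2) = (1-q)(14) ⇒ q = 7/8
P2 indiff ⇒ p·5+(1-p)·8 = p·8+(1-p)·7 ⇒ p(-3) = (1-p)(-1) ⇒ p = 1/4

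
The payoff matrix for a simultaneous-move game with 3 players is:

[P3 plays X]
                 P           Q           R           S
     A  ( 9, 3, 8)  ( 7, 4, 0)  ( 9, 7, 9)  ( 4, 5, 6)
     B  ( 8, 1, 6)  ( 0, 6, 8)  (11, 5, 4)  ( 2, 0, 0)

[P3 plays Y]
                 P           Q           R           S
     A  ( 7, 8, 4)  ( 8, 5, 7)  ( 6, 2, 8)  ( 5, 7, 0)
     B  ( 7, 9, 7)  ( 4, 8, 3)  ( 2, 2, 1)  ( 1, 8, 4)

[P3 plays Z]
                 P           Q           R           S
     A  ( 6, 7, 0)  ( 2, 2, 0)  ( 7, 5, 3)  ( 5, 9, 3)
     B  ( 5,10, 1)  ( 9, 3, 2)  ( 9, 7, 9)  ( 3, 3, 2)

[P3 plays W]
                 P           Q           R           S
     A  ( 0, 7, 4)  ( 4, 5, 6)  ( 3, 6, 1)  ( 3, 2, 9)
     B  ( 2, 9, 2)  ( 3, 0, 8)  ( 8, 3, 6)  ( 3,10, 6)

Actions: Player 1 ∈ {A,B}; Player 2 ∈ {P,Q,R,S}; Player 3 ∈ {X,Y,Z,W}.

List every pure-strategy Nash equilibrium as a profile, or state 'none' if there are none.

(A,P,X): not NE [P2→R gives 7>3]
(A,P,Y): not NE [P3→X gives 8>4]
(A,P,Z): not NE [P2→S gives 9>7; P3→X gives 8>0]
(A,P,W): not NE [P1→B gives 2>0; P3→X gives 8>4]
(A,Q,X): not NE [P2→R gives 7>4; P3→Y gives 7>0]
(A,Q,Y): not NE [P2→P gives 8>5]
(A,Q,Z): not NE [P1→B gives 9>2; P2→S gives 9>2; P3→Y gives 7>0]
(A,Q,W): not NE [P2→P gives 7>5; P3→Y gives 7>6]
(A,R,X): not NE [P1→B gives 11>9]
(A,R,Y): not NE [P2→P gives 8>2; P3→X gives 9>8]
(A,R,Z): not NE [P1→B gives 9>7; P2→S gives 9>5; P3→X gives 9>3]
(A,R,W): not NE [P1→B gives 8>3; P2→P gives 7>6; P3→X gives 9>1]
(A,S,X): not NE [P2→R gives 7>5; P3→W gives 9>6]
(A,S,Y): not NE [P2→P gives 8>7; P3→W gives 9>0]
(A,S,Z): not NE [P3→W gives 9>3]
(A,S,W): not NE [P2→P gives 7>2]
(B,P,X): not NE [P1→A gives 9>8; P2→Q gives 6>1; P3→Y gives 7>6]
(B,P,Y): NE
(B,P,Z): not NE [P1→A gives 6>5; P3→Y gives 7>1]
(B,P,W): not NE [P2→S gives 10>9; P3→Y gives 7>2]
(B,Q,X): not NE [P1→A gives 7>0]
(B,Q,Y): not NE [P1→A gives 8>4; P2→P gives 9>8; P3→W gives 8>3]
(B,Q,Z): not NE [P2→P gives 10>3; P3→W gives 8>2]
(B,Q,W): not NE [P1→A gives 4>3; P2→S gives 10>0]
(B,R,X): not NE [P2→Q gives 6>5; P3→Z gives 9>4]
(B,R,Y): not NE [P1→A gives 6>2; P2→P gives 9>2; P3→Z gives 9>1]
(B,R,Z): not NE [P2→P gives 10>7]
(B,R,W): not NE [P2→S gives 10>3; P3→Z gives 9>6]
(B,S,X): not NE [P1→A gives 4>2; P2→Q gives 6>0; P3→W gives 6>0]
(B,S,Y): not NE [P1→A gives 5>1; P2→P gives 9>8; P3→W gives 6>4]
(B,S,Z): not NE [P1→A gives 5>3; P2→P gives 10>3; P3→W gives 6>2]
(B,S,W): NE

Nash profiles: (B,P,Y), (B,S,W)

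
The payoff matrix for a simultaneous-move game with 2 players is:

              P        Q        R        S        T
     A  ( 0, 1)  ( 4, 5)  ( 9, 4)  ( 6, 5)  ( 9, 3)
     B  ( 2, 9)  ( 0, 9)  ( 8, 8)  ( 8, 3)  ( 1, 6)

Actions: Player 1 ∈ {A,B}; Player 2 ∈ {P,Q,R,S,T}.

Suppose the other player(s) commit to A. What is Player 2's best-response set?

u_2(P vs A) = 1
u_2(Q vs A) = 5
u_2(R vs A) = 4
u_2(S vs A) = 5
u_2(T vs A) = 3
max payoff 5 at {Q,S}

P2 best: {Q,S}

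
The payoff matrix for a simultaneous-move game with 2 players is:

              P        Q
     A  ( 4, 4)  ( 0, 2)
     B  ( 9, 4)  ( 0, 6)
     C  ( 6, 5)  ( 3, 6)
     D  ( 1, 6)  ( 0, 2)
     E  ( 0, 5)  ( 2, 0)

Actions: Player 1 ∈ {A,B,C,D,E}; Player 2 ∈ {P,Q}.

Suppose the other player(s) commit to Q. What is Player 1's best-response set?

P1 best: {C}

u_1(A vs Q) = 0
u_1(B vs Q) = 0
u_1(C vs Q) = 3
u_1(D vs Q) = 0
u_1(E vs Q) = 2
max payoff 3 at {C}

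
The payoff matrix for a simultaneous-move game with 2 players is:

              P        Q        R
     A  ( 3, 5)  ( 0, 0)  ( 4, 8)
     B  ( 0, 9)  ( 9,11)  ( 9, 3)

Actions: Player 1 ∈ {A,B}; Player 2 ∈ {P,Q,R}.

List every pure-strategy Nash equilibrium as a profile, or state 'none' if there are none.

NE set: (B,Q)

(A,P): not NE [P2→R gives 8>5]
(A,Q): not NE [P1→B gives 9>0; P2→R gives 8>0]
(A,R): not NE [P1→B gives 9>4]
(B,P): not NE [P1→A gives 3>0; P2→Q gives 11>9]
(B,Q): NE
(B,R): not NE [P2→Q gives 11>3]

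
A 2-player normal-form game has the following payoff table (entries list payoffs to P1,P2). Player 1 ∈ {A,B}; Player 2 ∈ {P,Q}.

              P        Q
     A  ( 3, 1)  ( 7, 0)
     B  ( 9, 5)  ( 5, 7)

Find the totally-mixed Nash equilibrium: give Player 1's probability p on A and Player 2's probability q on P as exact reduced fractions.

(p,q) = (2/3, 1/4)

P1 indiff ⇒ q·3+(1-q)·7 = q·9+(1-q)·5 ⇒ q(-6) = (1-q)(-2) ⇒ q = 1/4
P2 indiff ⇒ p·1+(1-p)·5 = p·0+(1-p)·7 ⇒ p(1) = (1-p)(2) ⇒ p = 2/3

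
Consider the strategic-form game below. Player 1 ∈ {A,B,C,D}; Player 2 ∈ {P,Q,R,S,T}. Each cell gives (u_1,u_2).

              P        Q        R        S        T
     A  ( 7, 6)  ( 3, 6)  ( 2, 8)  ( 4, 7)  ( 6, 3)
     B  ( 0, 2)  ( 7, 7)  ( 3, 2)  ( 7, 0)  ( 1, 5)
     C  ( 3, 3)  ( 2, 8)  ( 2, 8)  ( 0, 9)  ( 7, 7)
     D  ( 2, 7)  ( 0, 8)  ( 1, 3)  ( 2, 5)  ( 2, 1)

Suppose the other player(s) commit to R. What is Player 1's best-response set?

u_1(A vs R) = 2
u_1(B vs R) = 3
u_1(C vs R) = 2
u_1(D vs R) = 1
max payoff 3 at {B}

P1 best: {B}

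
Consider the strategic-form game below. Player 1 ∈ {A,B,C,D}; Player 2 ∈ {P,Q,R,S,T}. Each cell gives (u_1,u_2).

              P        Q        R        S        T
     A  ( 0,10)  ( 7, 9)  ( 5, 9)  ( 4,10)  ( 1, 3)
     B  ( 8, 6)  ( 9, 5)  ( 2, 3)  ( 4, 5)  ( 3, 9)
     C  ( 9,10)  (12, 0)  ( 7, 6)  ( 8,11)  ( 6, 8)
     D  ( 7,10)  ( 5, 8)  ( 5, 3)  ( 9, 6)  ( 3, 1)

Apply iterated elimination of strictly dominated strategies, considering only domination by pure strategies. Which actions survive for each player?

IESDS → P1:{C,D} P2:{P,S}

P1 drop A (C beats it: P:9>0 Q:12>7 R:7>5 S:8>4 T:6>1)
P1 drop B (C beats it: P:9>8 Q:12>9 R:7>2 S:8>4 T:6>3)
P2 drop Q (P beats it: C:10>0 D:10>8)
P2 drop R (P beats it: C:10>6 D:10>3)
P2 drop T (P beats it: C:10>8 D:10>1)
P1→{C,D} P2→{P,S}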